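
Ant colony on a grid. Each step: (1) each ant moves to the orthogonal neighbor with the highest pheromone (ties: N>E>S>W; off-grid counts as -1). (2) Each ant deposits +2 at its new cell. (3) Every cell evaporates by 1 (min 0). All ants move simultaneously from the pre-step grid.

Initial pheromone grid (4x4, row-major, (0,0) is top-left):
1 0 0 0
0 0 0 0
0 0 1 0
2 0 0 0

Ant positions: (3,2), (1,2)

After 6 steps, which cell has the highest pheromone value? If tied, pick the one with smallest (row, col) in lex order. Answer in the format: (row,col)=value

Answer: (1,2)=7

Derivation:
Step 1: ant0:(3,2)->N->(2,2) | ant1:(1,2)->S->(2,2)
  grid max=4 at (2,2)
Step 2: ant0:(2,2)->N->(1,2) | ant1:(2,2)->N->(1,2)
  grid max=3 at (1,2)
Step 3: ant0:(1,2)->S->(2,2) | ant1:(1,2)->S->(2,2)
  grid max=6 at (2,2)
Step 4: ant0:(2,2)->N->(1,2) | ant1:(2,2)->N->(1,2)
  grid max=5 at (1,2)
Step 5: ant0:(1,2)->S->(2,2) | ant1:(1,2)->S->(2,2)
  grid max=8 at (2,2)
Step 6: ant0:(2,2)->N->(1,2) | ant1:(2,2)->N->(1,2)
  grid max=7 at (1,2)
Final grid:
  0 0 0 0
  0 0 7 0
  0 0 7 0
  0 0 0 0
Max pheromone 7 at (1,2)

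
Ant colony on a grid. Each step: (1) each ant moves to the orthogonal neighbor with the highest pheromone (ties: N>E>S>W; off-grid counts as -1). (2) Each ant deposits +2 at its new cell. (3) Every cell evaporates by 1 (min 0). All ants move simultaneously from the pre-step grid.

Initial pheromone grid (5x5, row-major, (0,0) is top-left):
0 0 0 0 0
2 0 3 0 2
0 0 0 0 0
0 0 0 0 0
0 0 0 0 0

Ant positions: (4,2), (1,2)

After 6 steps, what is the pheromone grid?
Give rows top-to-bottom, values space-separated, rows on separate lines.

After step 1: ants at (3,2),(0,2)
  0 0 1 0 0
  1 0 2 0 1
  0 0 0 0 0
  0 0 1 0 0
  0 0 0 0 0
After step 2: ants at (2,2),(1,2)
  0 0 0 0 0
  0 0 3 0 0
  0 0 1 0 0
  0 0 0 0 0
  0 0 0 0 0
After step 3: ants at (1,2),(2,2)
  0 0 0 0 0
  0 0 4 0 0
  0 0 2 0 0
  0 0 0 0 0
  0 0 0 0 0
After step 4: ants at (2,2),(1,2)
  0 0 0 0 0
  0 0 5 0 0
  0 0 3 0 0
  0 0 0 0 0
  0 0 0 0 0
After step 5: ants at (1,2),(2,2)
  0 0 0 0 0
  0 0 6 0 0
  0 0 4 0 0
  0 0 0 0 0
  0 0 0 0 0
After step 6: ants at (2,2),(1,2)
  0 0 0 0 0
  0 0 7 0 0
  0 0 5 0 0
  0 0 0 0 0
  0 0 0 0 0

0 0 0 0 0
0 0 7 0 0
0 0 5 0 0
0 0 0 0 0
0 0 0 0 0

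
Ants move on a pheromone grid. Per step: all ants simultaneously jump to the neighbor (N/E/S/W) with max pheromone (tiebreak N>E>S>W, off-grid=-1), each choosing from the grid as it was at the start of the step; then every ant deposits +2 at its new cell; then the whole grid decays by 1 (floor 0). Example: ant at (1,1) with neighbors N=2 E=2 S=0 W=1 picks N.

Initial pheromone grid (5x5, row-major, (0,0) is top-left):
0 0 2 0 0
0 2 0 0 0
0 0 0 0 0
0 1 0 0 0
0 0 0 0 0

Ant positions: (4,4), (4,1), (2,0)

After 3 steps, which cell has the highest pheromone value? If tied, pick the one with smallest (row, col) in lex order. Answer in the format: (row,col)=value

Step 1: ant0:(4,4)->N->(3,4) | ant1:(4,1)->N->(3,1) | ant2:(2,0)->N->(1,0)
  grid max=2 at (3,1)
Step 2: ant0:(3,4)->N->(2,4) | ant1:(3,1)->N->(2,1) | ant2:(1,0)->E->(1,1)
  grid max=2 at (1,1)
Step 3: ant0:(2,4)->N->(1,4) | ant1:(2,1)->N->(1,1) | ant2:(1,1)->S->(2,1)
  grid max=3 at (1,1)
Final grid:
  0 0 0 0 0
  0 3 0 0 1
  0 2 0 0 0
  0 0 0 0 0
  0 0 0 0 0
Max pheromone 3 at (1,1)

Answer: (1,1)=3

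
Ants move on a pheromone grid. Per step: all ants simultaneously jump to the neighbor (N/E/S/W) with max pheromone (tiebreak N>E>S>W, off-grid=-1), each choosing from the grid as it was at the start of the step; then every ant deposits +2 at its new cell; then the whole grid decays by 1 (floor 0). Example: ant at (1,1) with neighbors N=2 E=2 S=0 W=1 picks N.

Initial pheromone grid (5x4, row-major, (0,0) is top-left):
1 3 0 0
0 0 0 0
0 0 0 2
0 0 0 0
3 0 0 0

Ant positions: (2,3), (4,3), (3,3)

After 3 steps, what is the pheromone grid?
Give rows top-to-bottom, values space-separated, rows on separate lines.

After step 1: ants at (1,3),(3,3),(2,3)
  0 2 0 0
  0 0 0 1
  0 0 0 3
  0 0 0 1
  2 0 0 0
After step 2: ants at (2,3),(2,3),(1,3)
  0 1 0 0
  0 0 0 2
  0 0 0 6
  0 0 0 0
  1 0 0 0
After step 3: ants at (1,3),(1,3),(2,3)
  0 0 0 0
  0 0 0 5
  0 0 0 7
  0 0 0 0
  0 0 0 0

0 0 0 0
0 0 0 5
0 0 0 7
0 0 0 0
0 0 0 0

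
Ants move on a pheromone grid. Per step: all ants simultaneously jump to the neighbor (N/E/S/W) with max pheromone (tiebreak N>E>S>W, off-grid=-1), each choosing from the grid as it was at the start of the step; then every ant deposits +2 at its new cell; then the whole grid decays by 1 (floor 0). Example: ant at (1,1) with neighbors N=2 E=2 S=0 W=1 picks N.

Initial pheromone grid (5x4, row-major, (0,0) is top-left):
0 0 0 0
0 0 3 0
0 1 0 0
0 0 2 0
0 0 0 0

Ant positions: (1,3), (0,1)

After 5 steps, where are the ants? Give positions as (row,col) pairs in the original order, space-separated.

Step 1: ant0:(1,3)->W->(1,2) | ant1:(0,1)->E->(0,2)
  grid max=4 at (1,2)
Step 2: ant0:(1,2)->N->(0,2) | ant1:(0,2)->S->(1,2)
  grid max=5 at (1,2)
Step 3: ant0:(0,2)->S->(1,2) | ant1:(1,2)->N->(0,2)
  grid max=6 at (1,2)
Step 4: ant0:(1,2)->N->(0,2) | ant1:(0,2)->S->(1,2)
  grid max=7 at (1,2)
Step 5: ant0:(0,2)->S->(1,2) | ant1:(1,2)->N->(0,2)
  grid max=8 at (1,2)

(1,2) (0,2)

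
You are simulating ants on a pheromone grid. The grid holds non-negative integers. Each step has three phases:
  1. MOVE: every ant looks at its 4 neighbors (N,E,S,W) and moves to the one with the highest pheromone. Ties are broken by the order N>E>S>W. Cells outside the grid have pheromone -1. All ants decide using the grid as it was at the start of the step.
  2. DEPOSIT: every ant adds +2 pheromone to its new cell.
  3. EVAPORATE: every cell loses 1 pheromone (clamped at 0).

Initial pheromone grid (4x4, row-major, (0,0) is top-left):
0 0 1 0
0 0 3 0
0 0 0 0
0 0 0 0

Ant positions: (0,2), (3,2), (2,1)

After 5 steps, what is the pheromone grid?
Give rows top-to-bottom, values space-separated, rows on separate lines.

After step 1: ants at (1,2),(2,2),(1,1)
  0 0 0 0
  0 1 4 0
  0 0 1 0
  0 0 0 0
After step 2: ants at (2,2),(1,2),(1,2)
  0 0 0 0
  0 0 7 0
  0 0 2 0
  0 0 0 0
After step 3: ants at (1,2),(2,2),(2,2)
  0 0 0 0
  0 0 8 0
  0 0 5 0
  0 0 0 0
After step 4: ants at (2,2),(1,2),(1,2)
  0 0 0 0
  0 0 11 0
  0 0 6 0
  0 0 0 0
After step 5: ants at (1,2),(2,2),(2,2)
  0 0 0 0
  0 0 12 0
  0 0 9 0
  0 0 0 0

0 0 0 0
0 0 12 0
0 0 9 0
0 0 0 0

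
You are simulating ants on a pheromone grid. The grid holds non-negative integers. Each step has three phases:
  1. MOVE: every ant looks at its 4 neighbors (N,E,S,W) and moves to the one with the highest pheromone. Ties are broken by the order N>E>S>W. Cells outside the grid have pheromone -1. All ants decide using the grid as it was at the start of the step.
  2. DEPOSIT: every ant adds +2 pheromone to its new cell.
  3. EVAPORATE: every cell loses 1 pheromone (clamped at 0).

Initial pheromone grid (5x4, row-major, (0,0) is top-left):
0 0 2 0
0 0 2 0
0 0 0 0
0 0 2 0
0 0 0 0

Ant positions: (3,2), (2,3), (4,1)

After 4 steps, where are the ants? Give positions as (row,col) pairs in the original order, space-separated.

Step 1: ant0:(3,2)->N->(2,2) | ant1:(2,3)->N->(1,3) | ant2:(4,1)->N->(3,1)
  grid max=1 at (0,2)
Step 2: ant0:(2,2)->N->(1,2) | ant1:(1,3)->W->(1,2) | ant2:(3,1)->E->(3,2)
  grid max=4 at (1,2)
Step 3: ant0:(1,2)->N->(0,2) | ant1:(1,2)->N->(0,2) | ant2:(3,2)->N->(2,2)
  grid max=3 at (0,2)
Step 4: ant0:(0,2)->S->(1,2) | ant1:(0,2)->S->(1,2) | ant2:(2,2)->N->(1,2)
  grid max=8 at (1,2)

(1,2) (1,2) (1,2)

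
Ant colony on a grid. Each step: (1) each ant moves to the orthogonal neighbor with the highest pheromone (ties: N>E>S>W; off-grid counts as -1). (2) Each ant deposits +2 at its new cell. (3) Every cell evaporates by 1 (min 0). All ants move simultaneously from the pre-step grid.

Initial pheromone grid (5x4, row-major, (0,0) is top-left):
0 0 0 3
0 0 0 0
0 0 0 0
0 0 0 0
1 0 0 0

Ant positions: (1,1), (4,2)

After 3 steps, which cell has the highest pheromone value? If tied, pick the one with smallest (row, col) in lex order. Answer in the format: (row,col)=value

Step 1: ant0:(1,1)->N->(0,1) | ant1:(4,2)->N->(3,2)
  grid max=2 at (0,3)
Step 2: ant0:(0,1)->E->(0,2) | ant1:(3,2)->N->(2,2)
  grid max=1 at (0,2)
Step 3: ant0:(0,2)->E->(0,3) | ant1:(2,2)->N->(1,2)
  grid max=2 at (0,3)
Final grid:
  0 0 0 2
  0 0 1 0
  0 0 0 0
  0 0 0 0
  0 0 0 0
Max pheromone 2 at (0,3)

Answer: (0,3)=2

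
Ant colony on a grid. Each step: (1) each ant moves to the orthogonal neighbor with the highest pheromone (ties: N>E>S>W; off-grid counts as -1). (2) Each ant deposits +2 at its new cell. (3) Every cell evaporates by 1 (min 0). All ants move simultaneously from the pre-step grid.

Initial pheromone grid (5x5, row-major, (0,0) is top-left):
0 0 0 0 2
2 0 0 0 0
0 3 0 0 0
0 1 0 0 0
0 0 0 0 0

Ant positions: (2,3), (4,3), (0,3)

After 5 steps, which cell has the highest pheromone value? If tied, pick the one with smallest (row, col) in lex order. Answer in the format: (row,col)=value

Step 1: ant0:(2,3)->N->(1,3) | ant1:(4,3)->N->(3,3) | ant2:(0,3)->E->(0,4)
  grid max=3 at (0,4)
Step 2: ant0:(1,3)->N->(0,3) | ant1:(3,3)->N->(2,3) | ant2:(0,4)->S->(1,4)
  grid max=2 at (0,4)
Step 3: ant0:(0,3)->E->(0,4) | ant1:(2,3)->N->(1,3) | ant2:(1,4)->N->(0,4)
  grid max=5 at (0,4)
Step 4: ant0:(0,4)->S->(1,4) | ant1:(1,3)->N->(0,3) | ant2:(0,4)->S->(1,4)
  grid max=4 at (0,4)
Step 5: ant0:(1,4)->N->(0,4) | ant1:(0,3)->E->(0,4) | ant2:(1,4)->N->(0,4)
  grid max=9 at (0,4)
Final grid:
  0 0 0 0 9
  0 0 0 0 2
  0 0 0 0 0
  0 0 0 0 0
  0 0 0 0 0
Max pheromone 9 at (0,4)

Answer: (0,4)=9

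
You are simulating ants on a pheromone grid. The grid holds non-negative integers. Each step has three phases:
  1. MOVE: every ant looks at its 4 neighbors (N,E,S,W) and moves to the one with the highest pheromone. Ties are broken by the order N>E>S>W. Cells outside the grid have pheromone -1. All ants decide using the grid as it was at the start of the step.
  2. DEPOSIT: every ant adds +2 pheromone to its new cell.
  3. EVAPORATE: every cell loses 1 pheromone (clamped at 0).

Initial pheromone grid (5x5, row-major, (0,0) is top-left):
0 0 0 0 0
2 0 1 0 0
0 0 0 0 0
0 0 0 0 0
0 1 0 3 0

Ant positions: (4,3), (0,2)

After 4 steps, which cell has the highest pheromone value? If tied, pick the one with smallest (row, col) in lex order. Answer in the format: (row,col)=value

Answer: (4,3)=3

Derivation:
Step 1: ant0:(4,3)->N->(3,3) | ant1:(0,2)->S->(1,2)
  grid max=2 at (1,2)
Step 2: ant0:(3,3)->S->(4,3) | ant1:(1,2)->N->(0,2)
  grid max=3 at (4,3)
Step 3: ant0:(4,3)->N->(3,3) | ant1:(0,2)->S->(1,2)
  grid max=2 at (1,2)
Step 4: ant0:(3,3)->S->(4,3) | ant1:(1,2)->N->(0,2)
  grid max=3 at (4,3)
Final grid:
  0 0 1 0 0
  0 0 1 0 0
  0 0 0 0 0
  0 0 0 0 0
  0 0 0 3 0
Max pheromone 3 at (4,3)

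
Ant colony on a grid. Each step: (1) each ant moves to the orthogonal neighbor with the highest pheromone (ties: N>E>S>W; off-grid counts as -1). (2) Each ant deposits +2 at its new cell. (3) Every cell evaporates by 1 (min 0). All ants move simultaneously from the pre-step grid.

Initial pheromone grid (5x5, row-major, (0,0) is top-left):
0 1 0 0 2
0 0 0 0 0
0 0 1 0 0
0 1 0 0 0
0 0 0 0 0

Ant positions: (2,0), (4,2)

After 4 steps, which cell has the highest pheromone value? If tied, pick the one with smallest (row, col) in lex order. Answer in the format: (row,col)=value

Answer: (0,2)=3

Derivation:
Step 1: ant0:(2,0)->N->(1,0) | ant1:(4,2)->N->(3,2)
  grid max=1 at (0,4)
Step 2: ant0:(1,0)->N->(0,0) | ant1:(3,2)->N->(2,2)
  grid max=1 at (0,0)
Step 3: ant0:(0,0)->E->(0,1) | ant1:(2,2)->N->(1,2)
  grid max=1 at (0,1)
Step 4: ant0:(0,1)->E->(0,2) | ant1:(1,2)->N->(0,2)
  grid max=3 at (0,2)
Final grid:
  0 0 3 0 0
  0 0 0 0 0
  0 0 0 0 0
  0 0 0 0 0
  0 0 0 0 0
Max pheromone 3 at (0,2)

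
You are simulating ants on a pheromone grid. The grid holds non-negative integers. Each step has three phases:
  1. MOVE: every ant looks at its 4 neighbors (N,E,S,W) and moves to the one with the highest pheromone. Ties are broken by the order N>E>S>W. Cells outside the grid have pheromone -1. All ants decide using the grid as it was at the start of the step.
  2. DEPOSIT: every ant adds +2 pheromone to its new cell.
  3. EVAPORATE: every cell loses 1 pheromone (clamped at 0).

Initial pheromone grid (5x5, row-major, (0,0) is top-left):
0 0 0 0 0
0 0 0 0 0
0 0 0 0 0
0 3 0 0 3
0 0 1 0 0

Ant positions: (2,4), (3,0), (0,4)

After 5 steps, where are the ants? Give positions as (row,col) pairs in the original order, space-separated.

Step 1: ant0:(2,4)->S->(3,4) | ant1:(3,0)->E->(3,1) | ant2:(0,4)->S->(1,4)
  grid max=4 at (3,1)
Step 2: ant0:(3,4)->N->(2,4) | ant1:(3,1)->N->(2,1) | ant2:(1,4)->N->(0,4)
  grid max=3 at (3,1)
Step 3: ant0:(2,4)->S->(3,4) | ant1:(2,1)->S->(3,1) | ant2:(0,4)->S->(1,4)
  grid max=4 at (3,1)
Step 4: ant0:(3,4)->N->(2,4) | ant1:(3,1)->N->(2,1) | ant2:(1,4)->N->(0,4)
  grid max=3 at (3,1)
Step 5: ant0:(2,4)->S->(3,4) | ant1:(2,1)->S->(3,1) | ant2:(0,4)->S->(1,4)
  grid max=4 at (3,1)

(3,4) (3,1) (1,4)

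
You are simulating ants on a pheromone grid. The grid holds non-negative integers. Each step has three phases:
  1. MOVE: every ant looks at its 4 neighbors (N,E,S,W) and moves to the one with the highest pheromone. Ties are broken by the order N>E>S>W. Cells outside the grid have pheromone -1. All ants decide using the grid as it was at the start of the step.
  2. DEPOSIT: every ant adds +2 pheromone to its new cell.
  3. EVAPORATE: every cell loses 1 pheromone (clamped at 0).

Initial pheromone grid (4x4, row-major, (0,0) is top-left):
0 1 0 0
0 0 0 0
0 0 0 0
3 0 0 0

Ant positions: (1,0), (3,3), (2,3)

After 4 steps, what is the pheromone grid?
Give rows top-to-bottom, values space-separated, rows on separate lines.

After step 1: ants at (0,0),(2,3),(1,3)
  1 0 0 0
  0 0 0 1
  0 0 0 1
  2 0 0 0
After step 2: ants at (0,1),(1,3),(2,3)
  0 1 0 0
  0 0 0 2
  0 0 0 2
  1 0 0 0
After step 3: ants at (0,2),(2,3),(1,3)
  0 0 1 0
  0 0 0 3
  0 0 0 3
  0 0 0 0
After step 4: ants at (0,3),(1,3),(2,3)
  0 0 0 1
  0 0 0 4
  0 0 0 4
  0 0 0 0

0 0 0 1
0 0 0 4
0 0 0 4
0 0 0 0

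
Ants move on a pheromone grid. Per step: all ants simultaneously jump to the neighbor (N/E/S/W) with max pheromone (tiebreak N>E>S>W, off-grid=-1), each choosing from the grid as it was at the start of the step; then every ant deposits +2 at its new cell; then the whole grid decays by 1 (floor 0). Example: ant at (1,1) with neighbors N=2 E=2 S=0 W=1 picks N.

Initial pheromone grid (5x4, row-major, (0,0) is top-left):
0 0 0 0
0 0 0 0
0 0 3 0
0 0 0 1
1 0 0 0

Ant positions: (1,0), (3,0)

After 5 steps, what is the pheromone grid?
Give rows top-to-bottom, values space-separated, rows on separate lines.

After step 1: ants at (0,0),(4,0)
  1 0 0 0
  0 0 0 0
  0 0 2 0
  0 0 0 0
  2 0 0 0
After step 2: ants at (0,1),(3,0)
  0 1 0 0
  0 0 0 0
  0 0 1 0
  1 0 0 0
  1 0 0 0
After step 3: ants at (0,2),(4,0)
  0 0 1 0
  0 0 0 0
  0 0 0 0
  0 0 0 0
  2 0 0 0
After step 4: ants at (0,3),(3,0)
  0 0 0 1
  0 0 0 0
  0 0 0 0
  1 0 0 0
  1 0 0 0
After step 5: ants at (1,3),(4,0)
  0 0 0 0
  0 0 0 1
  0 0 0 0
  0 0 0 0
  2 0 0 0

0 0 0 0
0 0 0 1
0 0 0 0
0 0 0 0
2 0 0 0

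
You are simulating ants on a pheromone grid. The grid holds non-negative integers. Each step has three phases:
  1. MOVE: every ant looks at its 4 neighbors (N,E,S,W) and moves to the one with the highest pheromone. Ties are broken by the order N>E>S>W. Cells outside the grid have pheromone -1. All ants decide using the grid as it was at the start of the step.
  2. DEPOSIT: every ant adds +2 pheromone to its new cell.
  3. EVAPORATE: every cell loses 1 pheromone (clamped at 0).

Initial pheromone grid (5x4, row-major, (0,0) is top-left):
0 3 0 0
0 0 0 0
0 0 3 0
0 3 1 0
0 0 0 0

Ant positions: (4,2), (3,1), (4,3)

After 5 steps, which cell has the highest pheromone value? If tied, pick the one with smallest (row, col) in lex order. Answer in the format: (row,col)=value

Step 1: ant0:(4,2)->N->(3,2) | ant1:(3,1)->E->(3,2) | ant2:(4,3)->N->(3,3)
  grid max=4 at (3,2)
Step 2: ant0:(3,2)->N->(2,2) | ant1:(3,2)->N->(2,2) | ant2:(3,3)->W->(3,2)
  grid max=5 at (2,2)
Step 3: ant0:(2,2)->S->(3,2) | ant1:(2,2)->S->(3,2) | ant2:(3,2)->N->(2,2)
  grid max=8 at (3,2)
Step 4: ant0:(3,2)->N->(2,2) | ant1:(3,2)->N->(2,2) | ant2:(2,2)->S->(3,2)
  grid max=9 at (2,2)
Step 5: ant0:(2,2)->S->(3,2) | ant1:(2,2)->S->(3,2) | ant2:(3,2)->N->(2,2)
  grid max=12 at (3,2)
Final grid:
  0 0 0 0
  0 0 0 0
  0 0 10 0
  0 0 12 0
  0 0 0 0
Max pheromone 12 at (3,2)

Answer: (3,2)=12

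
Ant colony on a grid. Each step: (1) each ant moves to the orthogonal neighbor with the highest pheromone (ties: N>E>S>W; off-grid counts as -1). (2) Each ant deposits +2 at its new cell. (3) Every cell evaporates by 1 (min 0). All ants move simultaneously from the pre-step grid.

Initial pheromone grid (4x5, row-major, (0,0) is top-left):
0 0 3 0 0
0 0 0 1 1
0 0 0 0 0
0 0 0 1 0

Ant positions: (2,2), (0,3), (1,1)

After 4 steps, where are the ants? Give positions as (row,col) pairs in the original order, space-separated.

Step 1: ant0:(2,2)->N->(1,2) | ant1:(0,3)->W->(0,2) | ant2:(1,1)->N->(0,1)
  grid max=4 at (0,2)
Step 2: ant0:(1,2)->N->(0,2) | ant1:(0,2)->S->(1,2) | ant2:(0,1)->E->(0,2)
  grid max=7 at (0,2)
Step 3: ant0:(0,2)->S->(1,2) | ant1:(1,2)->N->(0,2) | ant2:(0,2)->S->(1,2)
  grid max=8 at (0,2)
Step 4: ant0:(1,2)->N->(0,2) | ant1:(0,2)->S->(1,2) | ant2:(1,2)->N->(0,2)
  grid max=11 at (0,2)

(0,2) (1,2) (0,2)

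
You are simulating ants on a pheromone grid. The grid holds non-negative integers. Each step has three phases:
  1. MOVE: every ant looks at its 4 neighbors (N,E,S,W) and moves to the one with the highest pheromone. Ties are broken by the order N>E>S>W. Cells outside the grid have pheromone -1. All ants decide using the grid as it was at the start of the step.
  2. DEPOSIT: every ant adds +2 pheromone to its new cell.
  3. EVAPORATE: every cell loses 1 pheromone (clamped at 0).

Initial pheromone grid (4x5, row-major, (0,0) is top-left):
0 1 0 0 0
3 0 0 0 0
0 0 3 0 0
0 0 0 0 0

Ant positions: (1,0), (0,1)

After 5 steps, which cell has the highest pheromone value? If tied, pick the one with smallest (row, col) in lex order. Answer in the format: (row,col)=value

Step 1: ant0:(1,0)->N->(0,0) | ant1:(0,1)->E->(0,2)
  grid max=2 at (1,0)
Step 2: ant0:(0,0)->S->(1,0) | ant1:(0,2)->E->(0,3)
  grid max=3 at (1,0)
Step 3: ant0:(1,0)->N->(0,0) | ant1:(0,3)->E->(0,4)
  grid max=2 at (1,0)
Step 4: ant0:(0,0)->S->(1,0) | ant1:(0,4)->S->(1,4)
  grid max=3 at (1,0)
Step 5: ant0:(1,0)->N->(0,0) | ant1:(1,4)->N->(0,4)
  grid max=2 at (1,0)
Final grid:
  1 0 0 0 1
  2 0 0 0 0
  0 0 0 0 0
  0 0 0 0 0
Max pheromone 2 at (1,0)

Answer: (1,0)=2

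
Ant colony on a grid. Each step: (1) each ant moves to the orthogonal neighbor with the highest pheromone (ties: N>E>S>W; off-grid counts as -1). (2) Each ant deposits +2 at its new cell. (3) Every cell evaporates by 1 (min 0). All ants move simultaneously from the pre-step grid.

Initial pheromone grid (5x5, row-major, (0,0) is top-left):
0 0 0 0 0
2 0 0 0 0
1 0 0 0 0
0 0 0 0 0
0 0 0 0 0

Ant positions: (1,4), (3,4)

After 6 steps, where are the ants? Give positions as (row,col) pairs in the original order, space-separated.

Step 1: ant0:(1,4)->N->(0,4) | ant1:(3,4)->N->(2,4)
  grid max=1 at (0,4)
Step 2: ant0:(0,4)->S->(1,4) | ant1:(2,4)->N->(1,4)
  grid max=3 at (1,4)
Step 3: ant0:(1,4)->N->(0,4) | ant1:(1,4)->N->(0,4)
  grid max=3 at (0,4)
Step 4: ant0:(0,4)->S->(1,4) | ant1:(0,4)->S->(1,4)
  grid max=5 at (1,4)
Step 5: ant0:(1,4)->N->(0,4) | ant1:(1,4)->N->(0,4)
  grid max=5 at (0,4)
Step 6: ant0:(0,4)->S->(1,4) | ant1:(0,4)->S->(1,4)
  grid max=7 at (1,4)

(1,4) (1,4)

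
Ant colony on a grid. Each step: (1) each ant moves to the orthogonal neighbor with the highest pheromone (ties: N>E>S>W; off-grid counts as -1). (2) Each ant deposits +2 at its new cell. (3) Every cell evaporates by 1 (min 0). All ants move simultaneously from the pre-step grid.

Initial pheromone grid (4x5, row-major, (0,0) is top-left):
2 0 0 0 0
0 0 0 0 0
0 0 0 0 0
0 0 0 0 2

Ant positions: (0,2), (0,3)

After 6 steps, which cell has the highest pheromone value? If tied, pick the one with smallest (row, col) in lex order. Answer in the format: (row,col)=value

Step 1: ant0:(0,2)->E->(0,3) | ant1:(0,3)->E->(0,4)
  grid max=1 at (0,0)
Step 2: ant0:(0,3)->E->(0,4) | ant1:(0,4)->W->(0,3)
  grid max=2 at (0,3)
Step 3: ant0:(0,4)->W->(0,3) | ant1:(0,3)->E->(0,4)
  grid max=3 at (0,3)
Step 4: ant0:(0,3)->E->(0,4) | ant1:(0,4)->W->(0,3)
  grid max=4 at (0,3)
Step 5: ant0:(0,4)->W->(0,3) | ant1:(0,3)->E->(0,4)
  grid max=5 at (0,3)
Step 6: ant0:(0,3)->E->(0,4) | ant1:(0,4)->W->(0,3)
  grid max=6 at (0,3)
Final grid:
  0 0 0 6 6
  0 0 0 0 0
  0 0 0 0 0
  0 0 0 0 0
Max pheromone 6 at (0,3)

Answer: (0,3)=6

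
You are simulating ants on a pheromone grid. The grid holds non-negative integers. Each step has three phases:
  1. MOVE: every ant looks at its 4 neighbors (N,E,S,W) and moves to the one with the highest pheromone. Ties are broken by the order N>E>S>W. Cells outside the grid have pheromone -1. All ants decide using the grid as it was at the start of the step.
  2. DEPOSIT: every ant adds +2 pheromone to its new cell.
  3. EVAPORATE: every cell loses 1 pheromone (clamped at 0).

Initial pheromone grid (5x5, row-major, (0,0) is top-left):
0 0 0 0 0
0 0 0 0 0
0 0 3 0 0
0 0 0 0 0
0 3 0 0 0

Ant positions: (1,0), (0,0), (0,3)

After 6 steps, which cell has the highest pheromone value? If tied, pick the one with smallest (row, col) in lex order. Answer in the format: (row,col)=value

Step 1: ant0:(1,0)->N->(0,0) | ant1:(0,0)->E->(0,1) | ant2:(0,3)->E->(0,4)
  grid max=2 at (2,2)
Step 2: ant0:(0,0)->E->(0,1) | ant1:(0,1)->W->(0,0) | ant2:(0,4)->S->(1,4)
  grid max=2 at (0,0)
Step 3: ant0:(0,1)->W->(0,0) | ant1:(0,0)->E->(0,1) | ant2:(1,4)->N->(0,4)
  grid max=3 at (0,0)
Step 4: ant0:(0,0)->E->(0,1) | ant1:(0,1)->W->(0,0) | ant2:(0,4)->S->(1,4)
  grid max=4 at (0,0)
Step 5: ant0:(0,1)->W->(0,0) | ant1:(0,0)->E->(0,1) | ant2:(1,4)->N->(0,4)
  grid max=5 at (0,0)
Step 6: ant0:(0,0)->E->(0,1) | ant1:(0,1)->W->(0,0) | ant2:(0,4)->S->(1,4)
  grid max=6 at (0,0)
Final grid:
  6 6 0 0 0
  0 0 0 0 1
  0 0 0 0 0
  0 0 0 0 0
  0 0 0 0 0
Max pheromone 6 at (0,0)

Answer: (0,0)=6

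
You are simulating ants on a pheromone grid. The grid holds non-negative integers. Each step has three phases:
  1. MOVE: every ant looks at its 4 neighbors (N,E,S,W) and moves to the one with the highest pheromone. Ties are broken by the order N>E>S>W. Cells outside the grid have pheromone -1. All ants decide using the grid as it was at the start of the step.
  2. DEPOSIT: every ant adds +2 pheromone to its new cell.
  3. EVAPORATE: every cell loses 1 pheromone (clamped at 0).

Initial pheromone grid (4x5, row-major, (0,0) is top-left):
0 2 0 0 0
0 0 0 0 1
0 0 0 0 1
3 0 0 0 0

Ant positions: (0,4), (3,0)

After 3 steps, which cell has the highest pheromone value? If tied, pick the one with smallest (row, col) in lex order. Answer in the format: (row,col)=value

Answer: (1,4)=2

Derivation:
Step 1: ant0:(0,4)->S->(1,4) | ant1:(3,0)->N->(2,0)
  grid max=2 at (1,4)
Step 2: ant0:(1,4)->N->(0,4) | ant1:(2,0)->S->(3,0)
  grid max=3 at (3,0)
Step 3: ant0:(0,4)->S->(1,4) | ant1:(3,0)->N->(2,0)
  grid max=2 at (1,4)
Final grid:
  0 0 0 0 0
  0 0 0 0 2
  1 0 0 0 0
  2 0 0 0 0
Max pheromone 2 at (1,4)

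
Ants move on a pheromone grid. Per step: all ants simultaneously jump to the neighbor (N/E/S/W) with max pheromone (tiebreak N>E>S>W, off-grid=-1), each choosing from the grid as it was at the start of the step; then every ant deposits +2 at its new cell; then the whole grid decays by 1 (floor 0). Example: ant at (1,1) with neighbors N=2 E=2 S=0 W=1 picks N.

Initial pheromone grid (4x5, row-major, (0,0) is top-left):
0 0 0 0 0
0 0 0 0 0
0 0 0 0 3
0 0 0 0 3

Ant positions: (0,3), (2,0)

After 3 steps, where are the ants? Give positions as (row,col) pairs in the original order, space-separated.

Step 1: ant0:(0,3)->E->(0,4) | ant1:(2,0)->N->(1,0)
  grid max=2 at (2,4)
Step 2: ant0:(0,4)->S->(1,4) | ant1:(1,0)->N->(0,0)
  grid max=1 at (0,0)
Step 3: ant0:(1,4)->S->(2,4) | ant1:(0,0)->E->(0,1)
  grid max=2 at (2,4)

(2,4) (0,1)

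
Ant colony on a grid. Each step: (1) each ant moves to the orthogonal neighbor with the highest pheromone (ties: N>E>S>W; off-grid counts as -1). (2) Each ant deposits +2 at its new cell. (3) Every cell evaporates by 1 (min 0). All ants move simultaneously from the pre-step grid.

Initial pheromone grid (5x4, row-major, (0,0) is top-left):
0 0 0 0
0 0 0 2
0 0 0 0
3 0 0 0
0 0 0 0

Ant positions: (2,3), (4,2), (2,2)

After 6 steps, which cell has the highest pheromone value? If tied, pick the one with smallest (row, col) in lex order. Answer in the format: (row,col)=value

Answer: (1,3)=12

Derivation:
Step 1: ant0:(2,3)->N->(1,3) | ant1:(4,2)->N->(3,2) | ant2:(2,2)->N->(1,2)
  grid max=3 at (1,3)
Step 2: ant0:(1,3)->W->(1,2) | ant1:(3,2)->N->(2,2) | ant2:(1,2)->E->(1,3)
  grid max=4 at (1,3)
Step 3: ant0:(1,2)->E->(1,3) | ant1:(2,2)->N->(1,2) | ant2:(1,3)->W->(1,2)
  grid max=5 at (1,2)
Step 4: ant0:(1,3)->W->(1,2) | ant1:(1,2)->E->(1,3) | ant2:(1,2)->E->(1,3)
  grid max=8 at (1,3)
Step 5: ant0:(1,2)->E->(1,3) | ant1:(1,3)->W->(1,2) | ant2:(1,3)->W->(1,2)
  grid max=9 at (1,2)
Step 6: ant0:(1,3)->W->(1,2) | ant1:(1,2)->E->(1,3) | ant2:(1,2)->E->(1,3)
  grid max=12 at (1,3)
Final grid:
  0 0 0 0
  0 0 10 12
  0 0 0 0
  0 0 0 0
  0 0 0 0
Max pheromone 12 at (1,3)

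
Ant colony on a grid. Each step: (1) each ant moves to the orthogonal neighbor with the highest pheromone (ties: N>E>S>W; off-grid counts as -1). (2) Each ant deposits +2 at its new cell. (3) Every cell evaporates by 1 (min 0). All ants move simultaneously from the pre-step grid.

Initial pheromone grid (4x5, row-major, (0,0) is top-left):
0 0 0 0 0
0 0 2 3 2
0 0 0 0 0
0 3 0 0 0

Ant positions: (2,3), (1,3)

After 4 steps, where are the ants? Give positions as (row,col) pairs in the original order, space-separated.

Step 1: ant0:(2,3)->N->(1,3) | ant1:(1,3)->E->(1,4)
  grid max=4 at (1,3)
Step 2: ant0:(1,3)->E->(1,4) | ant1:(1,4)->W->(1,3)
  grid max=5 at (1,3)
Step 3: ant0:(1,4)->W->(1,3) | ant1:(1,3)->E->(1,4)
  grid max=6 at (1,3)
Step 4: ant0:(1,3)->E->(1,4) | ant1:(1,4)->W->(1,3)
  grid max=7 at (1,3)

(1,4) (1,3)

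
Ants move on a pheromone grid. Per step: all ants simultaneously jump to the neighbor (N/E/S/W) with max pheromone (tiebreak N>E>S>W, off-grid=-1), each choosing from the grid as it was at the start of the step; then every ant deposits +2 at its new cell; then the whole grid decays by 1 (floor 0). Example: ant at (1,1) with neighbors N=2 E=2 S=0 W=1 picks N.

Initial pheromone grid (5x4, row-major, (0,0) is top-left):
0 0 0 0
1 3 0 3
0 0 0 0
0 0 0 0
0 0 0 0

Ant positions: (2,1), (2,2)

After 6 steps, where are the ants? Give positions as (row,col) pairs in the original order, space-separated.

Step 1: ant0:(2,1)->N->(1,1) | ant1:(2,2)->N->(1,2)
  grid max=4 at (1,1)
Step 2: ant0:(1,1)->E->(1,2) | ant1:(1,2)->W->(1,1)
  grid max=5 at (1,1)
Step 3: ant0:(1,2)->W->(1,1) | ant1:(1,1)->E->(1,2)
  grid max=6 at (1,1)
Step 4: ant0:(1,1)->E->(1,2) | ant1:(1,2)->W->(1,1)
  grid max=7 at (1,1)
Step 5: ant0:(1,2)->W->(1,1) | ant1:(1,1)->E->(1,2)
  grid max=8 at (1,1)
Step 6: ant0:(1,1)->E->(1,2) | ant1:(1,2)->W->(1,1)
  grid max=9 at (1,1)

(1,2) (1,1)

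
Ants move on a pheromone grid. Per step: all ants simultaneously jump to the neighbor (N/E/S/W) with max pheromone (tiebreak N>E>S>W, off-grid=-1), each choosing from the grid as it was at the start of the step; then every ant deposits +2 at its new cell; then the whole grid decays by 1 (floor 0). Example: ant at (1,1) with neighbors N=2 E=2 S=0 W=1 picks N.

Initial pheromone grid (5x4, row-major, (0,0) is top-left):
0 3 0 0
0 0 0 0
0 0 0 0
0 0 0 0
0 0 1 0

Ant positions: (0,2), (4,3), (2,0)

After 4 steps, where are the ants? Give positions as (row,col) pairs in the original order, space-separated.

Step 1: ant0:(0,2)->W->(0,1) | ant1:(4,3)->W->(4,2) | ant2:(2,0)->N->(1,0)
  grid max=4 at (0,1)
Step 2: ant0:(0,1)->E->(0,2) | ant1:(4,2)->N->(3,2) | ant2:(1,0)->N->(0,0)
  grid max=3 at (0,1)
Step 3: ant0:(0,2)->W->(0,1) | ant1:(3,2)->S->(4,2) | ant2:(0,0)->E->(0,1)
  grid max=6 at (0,1)
Step 4: ant0:(0,1)->E->(0,2) | ant1:(4,2)->N->(3,2) | ant2:(0,1)->E->(0,2)
  grid max=5 at (0,1)

(0,2) (3,2) (0,2)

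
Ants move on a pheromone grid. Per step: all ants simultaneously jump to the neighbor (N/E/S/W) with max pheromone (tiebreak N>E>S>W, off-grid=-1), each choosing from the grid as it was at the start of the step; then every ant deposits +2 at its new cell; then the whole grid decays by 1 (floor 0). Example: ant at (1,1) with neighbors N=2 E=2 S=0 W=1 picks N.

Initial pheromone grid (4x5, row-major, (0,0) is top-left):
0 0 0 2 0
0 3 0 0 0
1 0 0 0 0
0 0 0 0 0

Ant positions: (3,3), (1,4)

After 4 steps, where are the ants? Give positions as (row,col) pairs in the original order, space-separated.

Step 1: ant0:(3,3)->N->(2,3) | ant1:(1,4)->N->(0,4)
  grid max=2 at (1,1)
Step 2: ant0:(2,3)->N->(1,3) | ant1:(0,4)->W->(0,3)
  grid max=2 at (0,3)
Step 3: ant0:(1,3)->N->(0,3) | ant1:(0,3)->S->(1,3)
  grid max=3 at (0,3)
Step 4: ant0:(0,3)->S->(1,3) | ant1:(1,3)->N->(0,3)
  grid max=4 at (0,3)

(1,3) (0,3)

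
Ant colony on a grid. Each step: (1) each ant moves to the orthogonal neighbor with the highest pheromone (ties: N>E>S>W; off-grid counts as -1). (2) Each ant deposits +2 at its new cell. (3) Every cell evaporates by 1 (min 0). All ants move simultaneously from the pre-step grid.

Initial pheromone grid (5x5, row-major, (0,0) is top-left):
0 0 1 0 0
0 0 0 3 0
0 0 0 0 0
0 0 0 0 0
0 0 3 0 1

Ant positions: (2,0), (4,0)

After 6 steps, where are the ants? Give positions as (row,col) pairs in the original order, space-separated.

Step 1: ant0:(2,0)->N->(1,0) | ant1:(4,0)->N->(3,0)
  grid max=2 at (1,3)
Step 2: ant0:(1,0)->N->(0,0) | ant1:(3,0)->N->(2,0)
  grid max=1 at (0,0)
Step 3: ant0:(0,0)->E->(0,1) | ant1:(2,0)->N->(1,0)
  grid max=1 at (0,1)
Step 4: ant0:(0,1)->E->(0,2) | ant1:(1,0)->N->(0,0)
  grid max=1 at (0,0)
Step 5: ant0:(0,2)->E->(0,3) | ant1:(0,0)->E->(0,1)
  grid max=1 at (0,1)
Step 6: ant0:(0,3)->E->(0,4) | ant1:(0,1)->E->(0,2)
  grid max=1 at (0,2)

(0,4) (0,2)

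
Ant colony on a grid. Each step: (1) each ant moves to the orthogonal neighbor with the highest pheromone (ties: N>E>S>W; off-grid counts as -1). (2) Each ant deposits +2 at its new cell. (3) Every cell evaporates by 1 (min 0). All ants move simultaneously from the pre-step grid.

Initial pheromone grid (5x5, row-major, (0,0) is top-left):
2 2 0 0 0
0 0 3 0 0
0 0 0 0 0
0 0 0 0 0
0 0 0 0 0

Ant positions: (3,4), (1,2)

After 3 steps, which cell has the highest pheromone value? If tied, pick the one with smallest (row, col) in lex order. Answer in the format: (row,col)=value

Step 1: ant0:(3,4)->N->(2,4) | ant1:(1,2)->N->(0,2)
  grid max=2 at (1,2)
Step 2: ant0:(2,4)->N->(1,4) | ant1:(0,2)->S->(1,2)
  grid max=3 at (1,2)
Step 3: ant0:(1,4)->N->(0,4) | ant1:(1,2)->N->(0,2)
  grid max=2 at (1,2)
Final grid:
  0 0 1 0 1
  0 0 2 0 0
  0 0 0 0 0
  0 0 0 0 0
  0 0 0 0 0
Max pheromone 2 at (1,2)

Answer: (1,2)=2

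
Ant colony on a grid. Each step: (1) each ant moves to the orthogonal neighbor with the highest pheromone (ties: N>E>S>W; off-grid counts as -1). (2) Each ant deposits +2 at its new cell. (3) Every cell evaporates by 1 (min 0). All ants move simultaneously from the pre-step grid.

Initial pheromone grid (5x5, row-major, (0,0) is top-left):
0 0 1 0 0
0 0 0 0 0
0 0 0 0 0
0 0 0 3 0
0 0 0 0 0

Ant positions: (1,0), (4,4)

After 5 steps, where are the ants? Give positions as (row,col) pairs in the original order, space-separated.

Step 1: ant0:(1,0)->N->(0,0) | ant1:(4,4)->N->(3,4)
  grid max=2 at (3,3)
Step 2: ant0:(0,0)->E->(0,1) | ant1:(3,4)->W->(3,3)
  grid max=3 at (3,3)
Step 3: ant0:(0,1)->E->(0,2) | ant1:(3,3)->N->(2,3)
  grid max=2 at (3,3)
Step 4: ant0:(0,2)->E->(0,3) | ant1:(2,3)->S->(3,3)
  grid max=3 at (3,3)
Step 5: ant0:(0,3)->E->(0,4) | ant1:(3,3)->N->(2,3)
  grid max=2 at (3,3)

(0,4) (2,3)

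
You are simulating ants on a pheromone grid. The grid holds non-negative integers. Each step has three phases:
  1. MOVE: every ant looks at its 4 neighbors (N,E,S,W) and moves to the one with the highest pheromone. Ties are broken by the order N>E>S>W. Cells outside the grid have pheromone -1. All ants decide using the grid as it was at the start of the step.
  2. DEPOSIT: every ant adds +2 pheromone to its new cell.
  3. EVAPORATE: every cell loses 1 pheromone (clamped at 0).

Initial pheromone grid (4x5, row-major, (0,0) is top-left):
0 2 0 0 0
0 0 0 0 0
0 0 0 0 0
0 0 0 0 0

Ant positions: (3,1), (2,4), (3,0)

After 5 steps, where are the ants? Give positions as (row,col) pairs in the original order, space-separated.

Step 1: ant0:(3,1)->N->(2,1) | ant1:(2,4)->N->(1,4) | ant2:(3,0)->N->(2,0)
  grid max=1 at (0,1)
Step 2: ant0:(2,1)->W->(2,0) | ant1:(1,4)->N->(0,4) | ant2:(2,0)->E->(2,1)
  grid max=2 at (2,0)
Step 3: ant0:(2,0)->E->(2,1) | ant1:(0,4)->S->(1,4) | ant2:(2,1)->W->(2,0)
  grid max=3 at (2,0)
Step 4: ant0:(2,1)->W->(2,0) | ant1:(1,4)->N->(0,4) | ant2:(2,0)->E->(2,1)
  grid max=4 at (2,0)
Step 5: ant0:(2,0)->E->(2,1) | ant1:(0,4)->S->(1,4) | ant2:(2,1)->W->(2,0)
  grid max=5 at (2,0)

(2,1) (1,4) (2,0)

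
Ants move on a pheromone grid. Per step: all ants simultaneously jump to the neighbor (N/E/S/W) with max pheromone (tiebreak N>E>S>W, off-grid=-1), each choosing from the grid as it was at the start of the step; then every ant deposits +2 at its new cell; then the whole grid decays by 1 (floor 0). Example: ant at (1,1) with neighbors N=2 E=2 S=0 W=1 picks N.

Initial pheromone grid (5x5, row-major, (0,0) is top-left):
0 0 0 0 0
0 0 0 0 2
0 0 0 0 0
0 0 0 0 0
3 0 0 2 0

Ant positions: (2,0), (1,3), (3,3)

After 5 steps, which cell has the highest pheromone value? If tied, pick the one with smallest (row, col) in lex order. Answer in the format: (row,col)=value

Step 1: ant0:(2,0)->N->(1,0) | ant1:(1,3)->E->(1,4) | ant2:(3,3)->S->(4,3)
  grid max=3 at (1,4)
Step 2: ant0:(1,0)->N->(0,0) | ant1:(1,4)->N->(0,4) | ant2:(4,3)->N->(3,3)
  grid max=2 at (1,4)
Step 3: ant0:(0,0)->E->(0,1) | ant1:(0,4)->S->(1,4) | ant2:(3,3)->S->(4,3)
  grid max=3 at (1,4)
Step 4: ant0:(0,1)->E->(0,2) | ant1:(1,4)->N->(0,4) | ant2:(4,3)->N->(3,3)
  grid max=2 at (1,4)
Step 5: ant0:(0,2)->E->(0,3) | ant1:(0,4)->S->(1,4) | ant2:(3,3)->S->(4,3)
  grid max=3 at (1,4)
Final grid:
  0 0 0 1 0
  0 0 0 0 3
  0 0 0 0 0
  0 0 0 0 0
  0 0 0 3 0
Max pheromone 3 at (1,4)

Answer: (1,4)=3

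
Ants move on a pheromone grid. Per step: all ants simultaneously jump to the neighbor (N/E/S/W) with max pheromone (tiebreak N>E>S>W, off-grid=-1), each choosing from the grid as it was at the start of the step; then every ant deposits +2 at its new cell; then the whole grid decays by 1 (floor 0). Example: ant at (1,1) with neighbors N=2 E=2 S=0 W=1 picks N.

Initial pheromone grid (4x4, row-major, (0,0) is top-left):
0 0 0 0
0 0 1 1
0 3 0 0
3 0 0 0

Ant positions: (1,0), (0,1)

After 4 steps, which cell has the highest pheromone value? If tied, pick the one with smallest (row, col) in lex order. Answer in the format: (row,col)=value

Answer: (0,3)=3

Derivation:
Step 1: ant0:(1,0)->N->(0,0) | ant1:(0,1)->E->(0,2)
  grid max=2 at (2,1)
Step 2: ant0:(0,0)->E->(0,1) | ant1:(0,2)->E->(0,3)
  grid max=1 at (0,1)
Step 3: ant0:(0,1)->E->(0,2) | ant1:(0,3)->S->(1,3)
  grid max=1 at (0,2)
Step 4: ant0:(0,2)->E->(0,3) | ant1:(1,3)->N->(0,3)
  grid max=3 at (0,3)
Final grid:
  0 0 0 3
  0 0 0 0
  0 0 0 0
  0 0 0 0
Max pheromone 3 at (0,3)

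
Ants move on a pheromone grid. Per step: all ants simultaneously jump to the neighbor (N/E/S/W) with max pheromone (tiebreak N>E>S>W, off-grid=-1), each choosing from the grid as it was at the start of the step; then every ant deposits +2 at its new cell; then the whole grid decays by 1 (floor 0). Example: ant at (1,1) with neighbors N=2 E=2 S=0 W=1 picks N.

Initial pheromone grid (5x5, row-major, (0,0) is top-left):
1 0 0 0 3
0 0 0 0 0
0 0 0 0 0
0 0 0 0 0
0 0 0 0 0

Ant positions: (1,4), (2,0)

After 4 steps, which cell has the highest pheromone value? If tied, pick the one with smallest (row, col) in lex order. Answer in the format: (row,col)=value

Step 1: ant0:(1,4)->N->(0,4) | ant1:(2,0)->N->(1,0)
  grid max=4 at (0,4)
Step 2: ant0:(0,4)->S->(1,4) | ant1:(1,0)->N->(0,0)
  grid max=3 at (0,4)
Step 3: ant0:(1,4)->N->(0,4) | ant1:(0,0)->E->(0,1)
  grid max=4 at (0,4)
Step 4: ant0:(0,4)->S->(1,4) | ant1:(0,1)->E->(0,2)
  grid max=3 at (0,4)
Final grid:
  0 0 1 0 3
  0 0 0 0 1
  0 0 0 0 0
  0 0 0 0 0
  0 0 0 0 0
Max pheromone 3 at (0,4)

Answer: (0,4)=3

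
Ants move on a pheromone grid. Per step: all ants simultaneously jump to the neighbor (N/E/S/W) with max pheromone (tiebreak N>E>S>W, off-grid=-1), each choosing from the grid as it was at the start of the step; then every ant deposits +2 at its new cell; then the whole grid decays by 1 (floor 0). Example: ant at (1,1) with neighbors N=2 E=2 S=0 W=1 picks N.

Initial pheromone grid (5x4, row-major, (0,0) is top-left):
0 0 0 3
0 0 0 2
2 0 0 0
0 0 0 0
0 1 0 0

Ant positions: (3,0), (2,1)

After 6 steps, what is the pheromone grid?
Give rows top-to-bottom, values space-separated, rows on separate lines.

After step 1: ants at (2,0),(2,0)
  0 0 0 2
  0 0 0 1
  5 0 0 0
  0 0 0 0
  0 0 0 0
After step 2: ants at (1,0),(1,0)
  0 0 0 1
  3 0 0 0
  4 0 0 0
  0 0 0 0
  0 0 0 0
After step 3: ants at (2,0),(2,0)
  0 0 0 0
  2 0 0 0
  7 0 0 0
  0 0 0 0
  0 0 0 0
After step 4: ants at (1,0),(1,0)
  0 0 0 0
  5 0 0 0
  6 0 0 0
  0 0 0 0
  0 0 0 0
After step 5: ants at (2,0),(2,0)
  0 0 0 0
  4 0 0 0
  9 0 0 0
  0 0 0 0
  0 0 0 0
After step 6: ants at (1,0),(1,0)
  0 0 0 0
  7 0 0 0
  8 0 0 0
  0 0 0 0
  0 0 0 0

0 0 0 0
7 0 0 0
8 0 0 0
0 0 0 0
0 0 0 0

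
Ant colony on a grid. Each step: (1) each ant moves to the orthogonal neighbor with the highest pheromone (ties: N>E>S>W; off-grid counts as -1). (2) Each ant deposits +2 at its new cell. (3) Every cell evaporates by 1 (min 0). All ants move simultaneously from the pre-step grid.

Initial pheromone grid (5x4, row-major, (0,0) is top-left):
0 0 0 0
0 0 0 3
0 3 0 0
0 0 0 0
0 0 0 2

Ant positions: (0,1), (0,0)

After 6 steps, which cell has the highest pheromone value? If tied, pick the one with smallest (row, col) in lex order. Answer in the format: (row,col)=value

Step 1: ant0:(0,1)->E->(0,2) | ant1:(0,0)->E->(0,1)
  grid max=2 at (1,3)
Step 2: ant0:(0,2)->W->(0,1) | ant1:(0,1)->E->(0,2)
  grid max=2 at (0,1)
Step 3: ant0:(0,1)->E->(0,2) | ant1:(0,2)->W->(0,1)
  grid max=3 at (0,1)
Step 4: ant0:(0,2)->W->(0,1) | ant1:(0,1)->E->(0,2)
  grid max=4 at (0,1)
Step 5: ant0:(0,1)->E->(0,2) | ant1:(0,2)->W->(0,1)
  grid max=5 at (0,1)
Step 6: ant0:(0,2)->W->(0,1) | ant1:(0,1)->E->(0,2)
  grid max=6 at (0,1)
Final grid:
  0 6 6 0
  0 0 0 0
  0 0 0 0
  0 0 0 0
  0 0 0 0
Max pheromone 6 at (0,1)

Answer: (0,1)=6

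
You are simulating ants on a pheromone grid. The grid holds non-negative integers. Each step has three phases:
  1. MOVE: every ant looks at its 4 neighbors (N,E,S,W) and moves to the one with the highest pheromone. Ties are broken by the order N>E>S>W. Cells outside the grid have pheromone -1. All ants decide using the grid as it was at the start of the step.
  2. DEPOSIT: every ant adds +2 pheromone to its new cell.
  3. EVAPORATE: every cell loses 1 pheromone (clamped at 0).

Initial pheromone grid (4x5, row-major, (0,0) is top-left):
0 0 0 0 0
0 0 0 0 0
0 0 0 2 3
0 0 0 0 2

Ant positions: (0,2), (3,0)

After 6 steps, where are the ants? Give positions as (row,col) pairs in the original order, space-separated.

Step 1: ant0:(0,2)->E->(0,3) | ant1:(3,0)->N->(2,0)
  grid max=2 at (2,4)
Step 2: ant0:(0,3)->E->(0,4) | ant1:(2,0)->N->(1,0)
  grid max=1 at (0,4)
Step 3: ant0:(0,4)->S->(1,4) | ant1:(1,0)->N->(0,0)
  grid max=1 at (0,0)
Step 4: ant0:(1,4)->N->(0,4) | ant1:(0,0)->E->(0,1)
  grid max=1 at (0,1)
Step 5: ant0:(0,4)->S->(1,4) | ant1:(0,1)->E->(0,2)
  grid max=1 at (0,2)
Step 6: ant0:(1,4)->N->(0,4) | ant1:(0,2)->E->(0,3)
  grid max=1 at (0,3)

(0,4) (0,3)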